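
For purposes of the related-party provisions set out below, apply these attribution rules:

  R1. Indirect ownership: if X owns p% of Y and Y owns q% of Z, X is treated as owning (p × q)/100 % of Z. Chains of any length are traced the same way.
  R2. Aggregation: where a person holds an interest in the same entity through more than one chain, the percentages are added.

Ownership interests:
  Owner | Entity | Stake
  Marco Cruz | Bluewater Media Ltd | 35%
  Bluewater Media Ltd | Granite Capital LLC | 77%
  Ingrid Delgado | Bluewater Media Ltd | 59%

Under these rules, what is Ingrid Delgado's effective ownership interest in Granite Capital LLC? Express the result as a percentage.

Chain via Bluewater Media Ltd (R1): 59% × 77% = 45.43% of Granite Capital LLC.

45.43%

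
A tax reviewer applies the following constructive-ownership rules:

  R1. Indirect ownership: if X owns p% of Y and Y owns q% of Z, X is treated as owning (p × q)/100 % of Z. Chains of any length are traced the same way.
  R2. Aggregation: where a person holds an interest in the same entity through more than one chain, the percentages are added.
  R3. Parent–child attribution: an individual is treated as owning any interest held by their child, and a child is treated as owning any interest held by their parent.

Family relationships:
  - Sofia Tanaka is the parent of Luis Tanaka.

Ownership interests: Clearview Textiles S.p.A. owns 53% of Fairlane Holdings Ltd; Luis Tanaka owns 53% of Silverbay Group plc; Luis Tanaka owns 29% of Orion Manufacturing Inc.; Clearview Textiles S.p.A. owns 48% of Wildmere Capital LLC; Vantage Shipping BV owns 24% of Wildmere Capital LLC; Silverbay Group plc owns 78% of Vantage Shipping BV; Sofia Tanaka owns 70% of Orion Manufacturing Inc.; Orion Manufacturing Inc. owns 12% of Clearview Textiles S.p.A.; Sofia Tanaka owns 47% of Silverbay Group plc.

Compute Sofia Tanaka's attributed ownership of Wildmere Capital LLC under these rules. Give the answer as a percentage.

24.4224%

By parent–child attribution (R3), Sofia Tanaka is treated as also owning Luis Tanaka's interest in Silverbay Group plc, giving 47% + 53% = 100%.
By parent–child attribution (R3), Sofia Tanaka is treated as also owning Luis Tanaka's interest in Orion Manufacturing Inc, giving 70% + 29% = 99%.
Chain via Silverbay Group plc → Vantage Shipping BV (R1): 100% × 78% × 24% = 18.72% of Wildmere Capital LLC.
Chain via Orion Manufacturing Inc. → Clearview Textiles S.p.A. (R1): 99% × 12% × 48% = 5.7024% of Wildmere Capital LLC.
Aggregating (R2): 18.72% + 5.7024% = 24.4224%.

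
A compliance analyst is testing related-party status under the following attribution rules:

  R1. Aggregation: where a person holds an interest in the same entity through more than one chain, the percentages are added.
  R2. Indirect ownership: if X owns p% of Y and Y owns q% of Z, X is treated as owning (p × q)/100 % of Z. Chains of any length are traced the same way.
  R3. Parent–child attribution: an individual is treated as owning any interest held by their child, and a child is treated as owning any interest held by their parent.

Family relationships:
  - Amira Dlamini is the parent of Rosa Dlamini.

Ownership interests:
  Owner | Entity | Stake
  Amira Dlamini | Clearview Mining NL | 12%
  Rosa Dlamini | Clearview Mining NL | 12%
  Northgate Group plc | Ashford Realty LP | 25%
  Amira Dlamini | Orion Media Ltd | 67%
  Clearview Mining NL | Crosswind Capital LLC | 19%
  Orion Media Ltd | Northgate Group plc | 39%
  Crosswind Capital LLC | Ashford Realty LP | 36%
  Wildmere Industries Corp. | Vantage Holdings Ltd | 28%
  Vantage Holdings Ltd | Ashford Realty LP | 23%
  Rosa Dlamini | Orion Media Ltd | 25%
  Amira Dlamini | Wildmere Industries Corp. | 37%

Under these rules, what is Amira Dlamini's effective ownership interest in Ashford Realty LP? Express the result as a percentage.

By parent–child attribution (R3), Amira Dlamini is treated as also owning Rosa Dlamini's interest in Clearview Mining NL, giving 12% + 12% = 24%.
By parent–child attribution (R3), Amira Dlamini is treated as also owning Rosa Dlamini's interest in Orion Media Ltd, giving 67% + 25% = 92%.
Chain via Clearview Mining NL → Crosswind Capital LLC (R2): 24% × 19% × 36% = 1.6416% of Ashford Realty LP.
Chain via Wildmere Industries Corp. → Vantage Holdings Ltd (R2): 37% × 28% × 23% = 2.3828% of Ashford Realty LP.
Chain via Orion Media Ltd → Northgate Group plc (R2): 92% × 39% × 25% = 8.97% of Ashford Realty LP.
Aggregating (R1): 1.6416% + 2.3828% + 8.97% = 12.9944%.

12.9944%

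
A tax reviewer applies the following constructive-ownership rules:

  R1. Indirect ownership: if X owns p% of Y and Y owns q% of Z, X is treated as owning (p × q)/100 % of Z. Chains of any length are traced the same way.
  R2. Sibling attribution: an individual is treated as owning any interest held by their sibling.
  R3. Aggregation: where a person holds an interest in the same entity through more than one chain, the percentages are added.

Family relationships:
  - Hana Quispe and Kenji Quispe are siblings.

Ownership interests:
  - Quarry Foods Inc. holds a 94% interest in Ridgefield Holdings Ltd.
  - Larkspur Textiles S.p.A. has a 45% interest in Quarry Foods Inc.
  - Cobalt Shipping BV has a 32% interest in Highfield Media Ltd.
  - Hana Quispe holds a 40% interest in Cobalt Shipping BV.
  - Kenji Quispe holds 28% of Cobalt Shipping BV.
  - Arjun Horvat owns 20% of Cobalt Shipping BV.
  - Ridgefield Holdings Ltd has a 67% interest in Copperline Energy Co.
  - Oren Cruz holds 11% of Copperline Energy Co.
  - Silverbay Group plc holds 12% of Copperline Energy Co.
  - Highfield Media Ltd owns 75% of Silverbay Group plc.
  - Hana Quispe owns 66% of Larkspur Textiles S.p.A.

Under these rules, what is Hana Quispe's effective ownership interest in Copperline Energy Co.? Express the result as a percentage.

By sibling attribution (R2), Hana Quispe is treated as also owning Kenji Quispe's interest in Cobalt Shipping BV, giving 40% + 28% = 68%.
Chain via Larkspur Textiles S.p.A. → Quarry Foods Inc. → Ridgefield Holdings Ltd (R1): 66% × 45% × 94% × 67% = 18.70506% of Copperline Energy Co.
Chain via Cobalt Shipping BV → Highfield Media Ltd → Silverbay Group plc (R1): 68% × 32% × 75% × 12% = 1.9584% of Copperline Energy Co.
Aggregating (R3): 18.70506% + 1.9584% = 20.66346%.

20.66346%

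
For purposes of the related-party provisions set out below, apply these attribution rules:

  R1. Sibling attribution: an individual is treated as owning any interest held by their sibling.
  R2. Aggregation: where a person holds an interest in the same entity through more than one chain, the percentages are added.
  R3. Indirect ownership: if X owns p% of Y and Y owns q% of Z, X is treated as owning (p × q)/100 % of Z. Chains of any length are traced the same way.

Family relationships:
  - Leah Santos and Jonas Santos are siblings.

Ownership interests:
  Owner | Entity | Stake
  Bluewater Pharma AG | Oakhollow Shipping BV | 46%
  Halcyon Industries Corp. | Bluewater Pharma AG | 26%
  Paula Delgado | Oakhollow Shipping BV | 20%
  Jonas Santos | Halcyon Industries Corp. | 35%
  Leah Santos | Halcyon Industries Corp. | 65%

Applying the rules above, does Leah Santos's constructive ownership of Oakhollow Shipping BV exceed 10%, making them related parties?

Yes

By sibling attribution (R1), Leah Santos is treated as also owning Jonas Santos's interest in Halcyon Industries Corp, giving 65% + 35% = 100%.
Chain via Halcyon Industries Corp. → Bluewater Pharma AG (R3): 100% × 26% × 46% = 11.96% of Oakhollow Shipping BV.
11.96% exceeds the 10% threshold, so Leah is a related party to Oakhollow Shipping BV.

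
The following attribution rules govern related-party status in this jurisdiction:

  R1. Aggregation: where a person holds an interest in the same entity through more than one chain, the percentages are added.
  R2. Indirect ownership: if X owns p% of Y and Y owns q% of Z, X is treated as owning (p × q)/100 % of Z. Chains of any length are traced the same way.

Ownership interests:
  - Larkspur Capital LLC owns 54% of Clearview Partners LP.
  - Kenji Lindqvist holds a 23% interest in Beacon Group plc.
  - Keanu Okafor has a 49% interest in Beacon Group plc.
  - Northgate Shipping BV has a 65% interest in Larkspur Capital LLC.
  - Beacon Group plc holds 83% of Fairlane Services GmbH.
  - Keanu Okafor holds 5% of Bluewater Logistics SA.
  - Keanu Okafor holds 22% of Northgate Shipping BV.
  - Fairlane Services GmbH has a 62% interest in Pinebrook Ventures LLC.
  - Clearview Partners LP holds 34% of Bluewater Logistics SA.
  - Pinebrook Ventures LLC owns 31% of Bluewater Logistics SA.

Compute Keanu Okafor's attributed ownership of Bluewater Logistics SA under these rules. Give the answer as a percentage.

Chain via Beacon Group plc → Fairlane Services GmbH → Pinebrook Ventures LLC (R2): 49% × 83% × 62% × 31% = 7.816774% of Bluewater Logistics SA.
Chain via Northgate Shipping BV → Larkspur Capital LLC → Clearview Partners LP (R2): 22% × 65% × 54% × 34% = 2.62548% of Bluewater Logistics SA.
Direct interest in Bluewater Logistics SA: 5%.
Aggregating (R1): 7.816774% + 2.62548% + 5% = 15.442254%.

15.442254%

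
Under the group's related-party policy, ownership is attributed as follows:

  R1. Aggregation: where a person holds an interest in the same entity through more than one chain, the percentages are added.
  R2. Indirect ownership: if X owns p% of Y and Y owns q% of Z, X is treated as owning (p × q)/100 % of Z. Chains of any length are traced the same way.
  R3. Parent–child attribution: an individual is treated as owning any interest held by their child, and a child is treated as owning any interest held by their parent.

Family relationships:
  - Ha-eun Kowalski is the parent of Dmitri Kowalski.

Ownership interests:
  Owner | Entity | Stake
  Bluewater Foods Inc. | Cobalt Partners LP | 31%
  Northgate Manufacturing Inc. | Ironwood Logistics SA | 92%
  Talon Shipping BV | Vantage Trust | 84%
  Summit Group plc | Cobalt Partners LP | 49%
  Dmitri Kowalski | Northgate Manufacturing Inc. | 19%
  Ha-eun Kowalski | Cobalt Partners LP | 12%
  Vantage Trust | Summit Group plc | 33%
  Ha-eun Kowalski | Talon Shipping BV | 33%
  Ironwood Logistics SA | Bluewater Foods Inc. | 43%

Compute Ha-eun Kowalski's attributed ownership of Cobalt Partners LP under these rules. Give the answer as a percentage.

By parent–child attribution (R3), Ha-eun Kowalski is treated as owning Dmitri Kowalski's 19% interest in Northgate Manufacturing Inc.
Chain via Talon Shipping BV → Vantage Trust → Summit Group plc (R2): 33% × 84% × 33% × 49% = 4.482324% of Cobalt Partners LP.
Direct interest in Cobalt Partners LP: 12%.
Chain via Northgate Manufacturing Inc. → Ironwood Logistics SA → Bluewater Foods Inc. (R2): 19% × 92% × 43% × 31% = 2.330084% of Cobalt Partners LP.
Aggregating (R1): 4.482324% + 12% + 2.330084% = 18.812408%.

18.812408%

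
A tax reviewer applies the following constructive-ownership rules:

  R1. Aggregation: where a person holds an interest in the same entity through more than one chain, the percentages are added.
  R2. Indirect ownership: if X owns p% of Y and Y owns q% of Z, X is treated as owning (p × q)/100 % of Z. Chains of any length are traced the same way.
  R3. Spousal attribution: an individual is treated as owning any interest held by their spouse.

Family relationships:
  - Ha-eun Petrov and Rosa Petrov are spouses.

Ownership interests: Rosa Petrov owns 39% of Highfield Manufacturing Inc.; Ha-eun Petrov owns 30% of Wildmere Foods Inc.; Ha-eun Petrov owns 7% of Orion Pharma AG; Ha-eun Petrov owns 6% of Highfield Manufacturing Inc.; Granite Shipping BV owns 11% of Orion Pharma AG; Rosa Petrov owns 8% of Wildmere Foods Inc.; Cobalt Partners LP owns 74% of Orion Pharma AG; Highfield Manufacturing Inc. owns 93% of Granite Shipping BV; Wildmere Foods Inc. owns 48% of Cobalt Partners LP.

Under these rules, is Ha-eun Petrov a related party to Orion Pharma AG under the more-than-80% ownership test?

No

By spousal attribution (R3), Ha-eun Petrov is treated as also owning Rosa Petrov's interest in Highfield Manufacturing Inc, giving 6% + 39% = 45%.
By spousal attribution (R3), Ha-eun Petrov is treated as also owning Rosa Petrov's interest in Wildmere Foods Inc, giving 30% + 8% = 38%.
Chain via Highfield Manufacturing Inc. → Granite Shipping BV (R2): 45% × 93% × 11% = 4.6035% of Orion Pharma AG.
Chain via Wildmere Foods Inc. → Cobalt Partners LP (R2): 38% × 48% × 74% = 13.4976% of Orion Pharma AG.
Direct interest in Orion Pharma AG: 7%.
Aggregating (R1): 4.6035% + 13.4976% + 7% = 25.1011%.
25.1011% does not exceed the 80% threshold, so Ha-eun is not a related party to Orion Pharma AG.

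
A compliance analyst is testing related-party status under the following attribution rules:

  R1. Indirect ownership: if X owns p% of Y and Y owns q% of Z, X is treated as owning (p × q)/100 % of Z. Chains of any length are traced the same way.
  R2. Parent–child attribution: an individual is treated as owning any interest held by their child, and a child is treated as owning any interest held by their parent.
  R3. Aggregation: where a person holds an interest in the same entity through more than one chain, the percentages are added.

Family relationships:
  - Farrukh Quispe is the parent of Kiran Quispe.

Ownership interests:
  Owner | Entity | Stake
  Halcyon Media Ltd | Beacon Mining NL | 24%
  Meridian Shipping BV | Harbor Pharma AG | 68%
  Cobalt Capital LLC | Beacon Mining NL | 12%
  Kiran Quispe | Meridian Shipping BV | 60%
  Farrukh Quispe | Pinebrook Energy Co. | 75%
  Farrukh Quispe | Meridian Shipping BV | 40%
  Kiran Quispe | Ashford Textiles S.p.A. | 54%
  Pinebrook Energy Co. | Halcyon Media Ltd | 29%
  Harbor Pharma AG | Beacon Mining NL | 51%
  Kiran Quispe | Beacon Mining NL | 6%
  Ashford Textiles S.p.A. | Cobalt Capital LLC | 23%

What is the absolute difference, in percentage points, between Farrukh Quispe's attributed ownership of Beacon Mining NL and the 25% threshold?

By parent–child attribution (R2), Farrukh Quispe is treated as also owning Kiran Quispe's interest in Meridian Shipping BV, giving 40% + 60% = 100%.
By parent–child attribution (R2), Farrukh Quispe is treated as owning Kiran Quispe's 54% interest in Ashford Textiles S.p.A.
By parent–child attribution (R2), Farrukh Quispe is treated as owning Kiran Quispe's 6% interest in Beacon Mining NL.
Chain via Pinebrook Energy Co. → Halcyon Media Ltd (R1): 75% × 29% × 24% = 5.22% of Beacon Mining NL.
Chain via Meridian Shipping BV → Harbor Pharma AG (R1): 100% × 68% × 51% = 34.68% of Beacon Mining NL.
Chain via Ashford Textiles S.p.A. → Cobalt Capital LLC (R1): 54% × 23% × 12% = 1.4904% of Beacon Mining NL.
Direct interest in Beacon Mining NL: 6%.
Aggregating (R3): 5.22% + 34.68% + 1.4904% + 6% = 47.3904%.
47.3904% exceeds the 25% threshold by 22.3904 percentage points.

22.3904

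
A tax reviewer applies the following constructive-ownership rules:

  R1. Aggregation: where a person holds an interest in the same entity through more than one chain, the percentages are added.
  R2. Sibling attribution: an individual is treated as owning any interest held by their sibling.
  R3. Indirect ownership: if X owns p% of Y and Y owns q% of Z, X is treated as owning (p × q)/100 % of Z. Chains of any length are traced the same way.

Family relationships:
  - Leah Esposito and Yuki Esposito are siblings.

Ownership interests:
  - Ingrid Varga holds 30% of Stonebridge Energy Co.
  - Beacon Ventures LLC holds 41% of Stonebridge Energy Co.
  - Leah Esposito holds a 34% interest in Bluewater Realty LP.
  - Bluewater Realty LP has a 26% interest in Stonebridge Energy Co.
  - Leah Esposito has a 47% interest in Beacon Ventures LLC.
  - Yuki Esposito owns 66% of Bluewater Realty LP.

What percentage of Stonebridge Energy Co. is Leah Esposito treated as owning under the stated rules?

45.27%

By sibling attribution (R2), Leah Esposito is treated as also owning Yuki Esposito's interest in Bluewater Realty LP, giving 34% + 66% = 100%.
Chain via Beacon Ventures LLC (R3): 47% × 41% = 19.27% of Stonebridge Energy Co.
Chain via Bluewater Realty LP (R3): 100% × 26% = 26% of Stonebridge Energy Co.
Aggregating (R1): 19.27% + 26% = 45.27%.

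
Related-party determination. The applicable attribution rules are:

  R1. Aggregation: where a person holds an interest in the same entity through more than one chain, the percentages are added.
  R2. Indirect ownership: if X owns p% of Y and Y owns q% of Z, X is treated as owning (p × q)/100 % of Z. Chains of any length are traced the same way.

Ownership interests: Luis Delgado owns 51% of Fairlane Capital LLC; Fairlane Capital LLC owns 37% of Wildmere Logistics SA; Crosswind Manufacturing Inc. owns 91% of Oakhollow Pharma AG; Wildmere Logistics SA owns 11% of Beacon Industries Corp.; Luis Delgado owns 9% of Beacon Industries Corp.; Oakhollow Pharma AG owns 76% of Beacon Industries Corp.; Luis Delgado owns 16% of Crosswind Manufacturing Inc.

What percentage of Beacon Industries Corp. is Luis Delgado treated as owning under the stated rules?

Chain via Crosswind Manufacturing Inc. → Oakhollow Pharma AG (R2): 16% × 91% × 76% = 11.0656% of Beacon Industries Corp.
Chain via Fairlane Capital LLC → Wildmere Logistics SA (R2): 51% × 37% × 11% = 2.0757% of Beacon Industries Corp.
Direct interest in Beacon Industries Corp: 9%.
Aggregating (R1): 11.0656% + 2.0757% + 9% = 22.1413%.

22.1413%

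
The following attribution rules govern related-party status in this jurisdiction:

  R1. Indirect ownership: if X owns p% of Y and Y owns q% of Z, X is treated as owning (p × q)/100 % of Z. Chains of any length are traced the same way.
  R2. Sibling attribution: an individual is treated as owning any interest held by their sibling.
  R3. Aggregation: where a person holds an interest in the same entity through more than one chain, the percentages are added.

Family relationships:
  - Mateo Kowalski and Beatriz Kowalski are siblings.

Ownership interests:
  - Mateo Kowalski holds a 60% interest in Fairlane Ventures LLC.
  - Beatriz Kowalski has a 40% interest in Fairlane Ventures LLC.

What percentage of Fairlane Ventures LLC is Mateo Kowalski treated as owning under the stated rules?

By sibling attribution (R2), Mateo Kowalski is treated as also owning Beatriz Kowalski's interest in Fairlane Ventures LLC, giving 60% + 40% = 100%.
Direct interest in Fairlane Ventures LLC: 100%.

100%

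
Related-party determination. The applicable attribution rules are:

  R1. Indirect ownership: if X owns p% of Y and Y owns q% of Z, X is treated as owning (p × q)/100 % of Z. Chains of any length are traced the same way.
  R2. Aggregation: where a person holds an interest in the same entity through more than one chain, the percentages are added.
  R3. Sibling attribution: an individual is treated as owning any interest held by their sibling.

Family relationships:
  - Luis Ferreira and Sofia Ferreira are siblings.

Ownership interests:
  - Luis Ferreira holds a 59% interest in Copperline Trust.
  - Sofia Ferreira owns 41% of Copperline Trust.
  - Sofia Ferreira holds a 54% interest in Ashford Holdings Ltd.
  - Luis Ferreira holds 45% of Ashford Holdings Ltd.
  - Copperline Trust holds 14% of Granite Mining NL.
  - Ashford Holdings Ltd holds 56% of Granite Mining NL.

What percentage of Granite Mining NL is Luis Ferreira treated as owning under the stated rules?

By sibling attribution (R3), Luis Ferreira is treated as also owning Sofia Ferreira's interest in Ashford Holdings Ltd, giving 45% + 54% = 99%.
By sibling attribution (R3), Luis Ferreira is treated as also owning Sofia Ferreira's interest in Copperline Trust, giving 59% + 41% = 100%.
Chain via Ashford Holdings Ltd (R1): 99% × 56% = 55.44% of Granite Mining NL.
Chain via Copperline Trust (R1): 100% × 14% = 14% of Granite Mining NL.
Aggregating (R2): 55.44% + 14% = 69.44%.

69.44%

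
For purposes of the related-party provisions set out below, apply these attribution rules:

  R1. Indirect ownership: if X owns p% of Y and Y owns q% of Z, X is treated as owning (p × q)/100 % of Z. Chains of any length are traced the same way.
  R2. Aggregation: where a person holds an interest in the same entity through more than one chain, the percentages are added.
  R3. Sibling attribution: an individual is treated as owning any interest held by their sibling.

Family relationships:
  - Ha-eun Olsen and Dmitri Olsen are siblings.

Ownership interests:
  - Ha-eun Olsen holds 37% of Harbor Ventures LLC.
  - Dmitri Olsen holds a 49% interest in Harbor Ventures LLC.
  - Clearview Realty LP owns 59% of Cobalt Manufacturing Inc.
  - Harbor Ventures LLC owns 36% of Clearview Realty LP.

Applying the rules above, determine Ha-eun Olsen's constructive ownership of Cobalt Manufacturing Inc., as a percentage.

By sibling attribution (R3), Ha-eun Olsen is treated as also owning Dmitri Olsen's interest in Harbor Ventures LLC, giving 37% + 49% = 86%.
Chain via Harbor Ventures LLC → Clearview Realty LP (R1): 86% × 36% × 59% = 18.2664% of Cobalt Manufacturing Inc.

18.2664%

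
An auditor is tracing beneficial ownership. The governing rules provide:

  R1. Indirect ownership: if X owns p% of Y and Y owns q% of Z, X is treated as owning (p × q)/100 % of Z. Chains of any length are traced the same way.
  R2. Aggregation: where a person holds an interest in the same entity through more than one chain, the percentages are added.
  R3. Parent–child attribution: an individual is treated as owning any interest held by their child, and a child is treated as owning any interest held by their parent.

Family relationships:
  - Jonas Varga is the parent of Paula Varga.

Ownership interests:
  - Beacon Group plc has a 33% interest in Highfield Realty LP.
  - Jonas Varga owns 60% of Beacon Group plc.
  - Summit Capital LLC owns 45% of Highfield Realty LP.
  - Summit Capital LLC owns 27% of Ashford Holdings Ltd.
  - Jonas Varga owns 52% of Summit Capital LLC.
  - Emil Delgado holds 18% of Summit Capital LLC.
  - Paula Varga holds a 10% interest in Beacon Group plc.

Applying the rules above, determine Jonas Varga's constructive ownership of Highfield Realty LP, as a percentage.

46.5%

By parent–child attribution (R3), Jonas Varga is treated as also owning Paula Varga's interest in Beacon Group plc, giving 60% + 10% = 70%.
Chain via Summit Capital LLC (R1): 52% × 45% = 23.4% of Highfield Realty LP.
Chain via Beacon Group plc (R1): 70% × 33% = 23.1% of Highfield Realty LP.
Aggregating (R2): 23.4% + 23.1% = 46.5%.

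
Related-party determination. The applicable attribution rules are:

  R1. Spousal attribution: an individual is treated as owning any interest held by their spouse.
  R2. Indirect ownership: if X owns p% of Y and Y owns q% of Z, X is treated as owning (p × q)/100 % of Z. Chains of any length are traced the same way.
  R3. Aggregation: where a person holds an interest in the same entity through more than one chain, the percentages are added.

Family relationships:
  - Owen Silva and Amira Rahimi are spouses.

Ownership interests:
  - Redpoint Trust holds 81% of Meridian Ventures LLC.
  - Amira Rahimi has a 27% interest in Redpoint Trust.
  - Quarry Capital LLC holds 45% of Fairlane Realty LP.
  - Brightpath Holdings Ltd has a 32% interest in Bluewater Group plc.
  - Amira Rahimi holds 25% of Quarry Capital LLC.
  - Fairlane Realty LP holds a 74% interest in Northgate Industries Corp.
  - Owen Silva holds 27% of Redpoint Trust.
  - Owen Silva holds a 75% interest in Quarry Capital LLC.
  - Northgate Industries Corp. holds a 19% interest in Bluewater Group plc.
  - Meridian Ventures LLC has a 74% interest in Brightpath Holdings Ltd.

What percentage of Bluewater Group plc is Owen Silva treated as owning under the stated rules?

By spousal attribution (R1), Owen Silva is treated as also owning Amira Rahimi's interest in Quarry Capital LLC, giving 75% + 25% = 100%.
By spousal attribution (R1), Owen Silva is treated as also owning Amira Rahimi's interest in Redpoint Trust, giving 27% + 27% = 54%.
Chain via Quarry Capital LLC → Fairlane Realty LP → Northgate Industries Corp. (R2): 100% × 45% × 74% × 19% = 6.327% of Bluewater Group plc.
Chain via Redpoint Trust → Meridian Ventures LLC → Brightpath Holdings Ltd (R2): 54% × 81% × 74% × 32% = 10.357632% of Bluewater Group plc.
Aggregating (R3): 6.327% + 10.357632% = 16.684632%.

16.684632%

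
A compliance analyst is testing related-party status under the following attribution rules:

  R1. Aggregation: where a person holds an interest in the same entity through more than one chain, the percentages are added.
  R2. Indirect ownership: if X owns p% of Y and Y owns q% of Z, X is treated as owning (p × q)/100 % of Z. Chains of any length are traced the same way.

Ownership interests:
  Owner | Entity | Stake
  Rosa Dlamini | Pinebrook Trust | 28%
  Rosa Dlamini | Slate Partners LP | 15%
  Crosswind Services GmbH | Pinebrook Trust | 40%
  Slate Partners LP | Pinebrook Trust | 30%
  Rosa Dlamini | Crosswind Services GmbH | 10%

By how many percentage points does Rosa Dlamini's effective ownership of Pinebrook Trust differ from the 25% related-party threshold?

11.5

Chain via Crosswind Services GmbH (R2): 10% × 40% = 4% of Pinebrook Trust.
Chain via Slate Partners LP (R2): 15% × 30% = 4.5% of Pinebrook Trust.
Direct interest in Pinebrook Trust: 28%.
Aggregating (R1): 4% + 4.5% + 28% = 36.5%.
36.5% exceeds the 25% threshold by 11.5 percentage points.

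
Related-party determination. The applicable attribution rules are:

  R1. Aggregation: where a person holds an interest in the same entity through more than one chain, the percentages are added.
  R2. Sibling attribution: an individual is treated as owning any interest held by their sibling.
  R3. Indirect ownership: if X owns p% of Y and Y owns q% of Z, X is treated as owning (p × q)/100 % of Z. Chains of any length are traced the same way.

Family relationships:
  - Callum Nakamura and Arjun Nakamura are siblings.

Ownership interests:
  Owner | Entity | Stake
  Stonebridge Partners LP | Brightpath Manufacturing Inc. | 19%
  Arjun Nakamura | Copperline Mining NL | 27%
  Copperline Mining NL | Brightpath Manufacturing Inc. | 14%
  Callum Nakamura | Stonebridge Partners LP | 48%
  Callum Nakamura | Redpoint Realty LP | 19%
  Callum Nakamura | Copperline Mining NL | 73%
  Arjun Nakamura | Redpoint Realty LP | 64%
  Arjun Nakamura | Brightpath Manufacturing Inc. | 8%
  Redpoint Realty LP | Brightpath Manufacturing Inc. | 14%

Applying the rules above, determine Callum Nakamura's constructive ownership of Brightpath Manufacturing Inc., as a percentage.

42.74%

By sibling attribution (R2), Callum Nakamura is treated as also owning Arjun Nakamura's interest in Copperline Mining NL, giving 73% + 27% = 100%.
By sibling attribution (R2), Callum Nakamura is treated as also owning Arjun Nakamura's interest in Redpoint Realty LP, giving 19% + 64% = 83%.
By sibling attribution (R2), Callum Nakamura is treated as owning Arjun Nakamura's 8% interest in Brightpath Manufacturing Inc.
Chain via Stonebridge Partners LP (R3): 48% × 19% = 9.12% of Brightpath Manufacturing Inc.
Chain via Copperline Mining NL (R3): 100% × 14% = 14% of Brightpath Manufacturing Inc.
Chain via Redpoint Realty LP (R3): 83% × 14% = 11.62% of Brightpath Manufacturing Inc.
Direct interest in Brightpath Manufacturing Inc: 8%.
Aggregating (R1): 9.12% + 14% + 11.62% + 8% = 42.74%.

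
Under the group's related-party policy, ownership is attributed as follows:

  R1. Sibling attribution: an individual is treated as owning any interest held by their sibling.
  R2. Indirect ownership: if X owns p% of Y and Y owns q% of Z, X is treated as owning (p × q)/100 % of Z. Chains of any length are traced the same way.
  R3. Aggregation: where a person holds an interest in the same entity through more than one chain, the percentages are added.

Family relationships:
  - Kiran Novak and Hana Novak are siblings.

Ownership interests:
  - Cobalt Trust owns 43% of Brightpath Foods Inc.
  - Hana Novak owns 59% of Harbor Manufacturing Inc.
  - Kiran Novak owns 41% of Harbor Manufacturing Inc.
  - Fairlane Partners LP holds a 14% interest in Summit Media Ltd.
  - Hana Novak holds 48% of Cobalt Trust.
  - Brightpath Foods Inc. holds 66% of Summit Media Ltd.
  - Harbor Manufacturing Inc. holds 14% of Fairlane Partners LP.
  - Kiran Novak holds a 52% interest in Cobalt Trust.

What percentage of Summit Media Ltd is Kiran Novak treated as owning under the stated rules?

By sibling attribution (R1), Kiran Novak is treated as also owning Hana Novak's interest in Cobalt Trust, giving 52% + 48% = 100%.
By sibling attribution (R1), Kiran Novak is treated as also owning Hana Novak's interest in Harbor Manufacturing Inc, giving 41% + 59% = 100%.
Chain via Cobalt Trust → Brightpath Foods Inc. (R2): 100% × 43% × 66% = 28.38% of Summit Media Ltd.
Chain via Harbor Manufacturing Inc. → Fairlane Partners LP (R2): 100% × 14% × 14% = 1.96% of Summit Media Ltd.
Aggregating (R3): 28.38% + 1.96% = 30.34%.

30.34%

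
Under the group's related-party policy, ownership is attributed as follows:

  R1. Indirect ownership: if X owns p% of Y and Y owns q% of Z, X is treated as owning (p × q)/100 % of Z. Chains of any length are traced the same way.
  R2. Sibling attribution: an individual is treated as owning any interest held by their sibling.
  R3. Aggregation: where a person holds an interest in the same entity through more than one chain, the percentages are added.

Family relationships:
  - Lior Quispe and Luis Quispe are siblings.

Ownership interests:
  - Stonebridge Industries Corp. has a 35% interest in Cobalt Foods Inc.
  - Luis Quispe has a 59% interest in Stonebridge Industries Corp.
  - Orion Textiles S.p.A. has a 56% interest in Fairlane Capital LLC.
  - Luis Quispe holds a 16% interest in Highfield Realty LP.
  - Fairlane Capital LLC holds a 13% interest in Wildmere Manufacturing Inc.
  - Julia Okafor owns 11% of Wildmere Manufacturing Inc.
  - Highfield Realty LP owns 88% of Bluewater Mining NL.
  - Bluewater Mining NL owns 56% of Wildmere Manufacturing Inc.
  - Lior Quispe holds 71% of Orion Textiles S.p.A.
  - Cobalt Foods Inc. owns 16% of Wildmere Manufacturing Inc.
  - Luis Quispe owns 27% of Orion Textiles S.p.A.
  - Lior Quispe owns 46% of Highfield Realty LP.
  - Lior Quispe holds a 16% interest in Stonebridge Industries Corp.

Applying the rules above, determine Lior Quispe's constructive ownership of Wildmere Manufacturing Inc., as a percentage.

By sibling attribution (R2), Lior Quispe is treated as also owning Luis Quispe's interest in Stonebridge Industries Corp, giving 16% + 59% = 75%.
By sibling attribution (R2), Lior Quispe is treated as also owning Luis Quispe's interest in Highfield Realty LP, giving 46% + 16% = 62%.
By sibling attribution (R2), Lior Quispe is treated as also owning Luis Quispe's interest in Orion Textiles S.p.A, giving 71% + 27% = 98%.
Chain via Stonebridge Industries Corp. → Cobalt Foods Inc. (R1): 75% × 35% × 16% = 4.2% of Wildmere Manufacturing Inc.
Chain via Highfield Realty LP → Bluewater Mining NL (R1): 62% × 88% × 56% = 30.5536% of Wildmere Manufacturing Inc.
Chain via Orion Textiles S.p.A. → Fairlane Capital LLC (R1): 98% × 56% × 13% = 7.1344% of Wildmere Manufacturing Inc.
Aggregating (R3): 4.2% + 30.5536% + 7.1344% = 41.888%.

41.888%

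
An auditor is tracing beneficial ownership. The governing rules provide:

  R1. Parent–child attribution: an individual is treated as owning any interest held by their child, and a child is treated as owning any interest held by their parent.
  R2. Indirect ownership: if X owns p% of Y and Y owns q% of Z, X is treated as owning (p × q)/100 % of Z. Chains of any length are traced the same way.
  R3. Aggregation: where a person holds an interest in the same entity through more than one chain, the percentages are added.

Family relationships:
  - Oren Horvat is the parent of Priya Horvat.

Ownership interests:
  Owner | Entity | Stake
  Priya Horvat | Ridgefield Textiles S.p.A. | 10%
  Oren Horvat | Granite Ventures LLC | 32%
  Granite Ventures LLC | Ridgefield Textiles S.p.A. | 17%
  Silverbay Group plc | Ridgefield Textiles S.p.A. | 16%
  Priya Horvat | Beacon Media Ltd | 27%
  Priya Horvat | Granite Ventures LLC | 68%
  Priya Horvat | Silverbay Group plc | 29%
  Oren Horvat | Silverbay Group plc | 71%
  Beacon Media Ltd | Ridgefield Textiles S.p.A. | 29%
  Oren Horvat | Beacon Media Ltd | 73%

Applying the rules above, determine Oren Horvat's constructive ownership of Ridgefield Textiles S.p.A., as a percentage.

72%

By parent–child attribution (R1), Oren Horvat is treated as also owning Priya Horvat's interest in Granite Ventures LLC, giving 32% + 68% = 100%.
By parent–child attribution (R1), Oren Horvat is treated as also owning Priya Horvat's interest in Beacon Media Ltd, giving 73% + 27% = 100%.
By parent–child attribution (R1), Oren Horvat is treated as also owning Priya Horvat's interest in Silverbay Group plc, giving 71% + 29% = 100%.
By parent–child attribution (R1), Oren Horvat is treated as owning Priya Horvat's 10% interest in Ridgefield Textiles S.p.A.
Chain via Granite Ventures LLC (R2): 100% × 17% = 17% of Ridgefield Textiles S.p.A.
Chain via Beacon Media Ltd (R2): 100% × 29% = 29% of Ridgefield Textiles S.p.A.
Chain via Silverbay Group plc (R2): 100% × 16% = 16% of Ridgefield Textiles S.p.A.
Direct interest in Ridgefield Textiles S.p.A: 10%.
Aggregating (R3): 17% + 29% + 16% + 10% = 72%.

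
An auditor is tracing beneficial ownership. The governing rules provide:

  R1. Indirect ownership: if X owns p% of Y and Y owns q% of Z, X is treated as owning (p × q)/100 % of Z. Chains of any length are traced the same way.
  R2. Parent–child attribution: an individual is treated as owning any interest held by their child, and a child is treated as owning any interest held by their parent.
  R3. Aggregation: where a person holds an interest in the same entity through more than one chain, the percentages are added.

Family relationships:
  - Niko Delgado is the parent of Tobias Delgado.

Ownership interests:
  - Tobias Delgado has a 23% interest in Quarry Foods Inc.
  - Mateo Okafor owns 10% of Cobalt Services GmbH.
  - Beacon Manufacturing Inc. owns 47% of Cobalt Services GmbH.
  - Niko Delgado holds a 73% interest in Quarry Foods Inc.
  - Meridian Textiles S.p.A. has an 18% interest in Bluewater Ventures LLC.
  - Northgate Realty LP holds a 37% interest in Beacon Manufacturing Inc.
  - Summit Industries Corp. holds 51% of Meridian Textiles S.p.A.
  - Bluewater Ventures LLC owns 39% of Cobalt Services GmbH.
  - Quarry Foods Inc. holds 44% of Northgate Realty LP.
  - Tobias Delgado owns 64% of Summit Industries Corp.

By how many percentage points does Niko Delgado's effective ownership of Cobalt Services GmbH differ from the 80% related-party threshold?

By parent–child attribution (R2), Niko Delgado is treated as also owning Tobias Delgado's interest in Quarry Foods Inc, giving 73% + 23% = 96%.
By parent–child attribution (R2), Niko Delgado is treated as owning Tobias Delgado's 64% interest in Summit Industries Corp.
Chain via Quarry Foods Inc. → Northgate Realty LP → Beacon Manufacturing Inc. (R1): 96% × 44% × 37% × 47% = 7.345536% of Cobalt Services GmbH.
Chain via Summit Industries Corp. → Meridian Textiles S.p.A. → Bluewater Ventures LLC (R1): 64% × 51% × 18% × 39% = 2.291328% of Cobalt Services GmbH.
Aggregating (R3): 7.345536% + 2.291328% = 9.636864%.
9.636864% falls short of the 80% threshold by 70.363136 percentage points.

70.363136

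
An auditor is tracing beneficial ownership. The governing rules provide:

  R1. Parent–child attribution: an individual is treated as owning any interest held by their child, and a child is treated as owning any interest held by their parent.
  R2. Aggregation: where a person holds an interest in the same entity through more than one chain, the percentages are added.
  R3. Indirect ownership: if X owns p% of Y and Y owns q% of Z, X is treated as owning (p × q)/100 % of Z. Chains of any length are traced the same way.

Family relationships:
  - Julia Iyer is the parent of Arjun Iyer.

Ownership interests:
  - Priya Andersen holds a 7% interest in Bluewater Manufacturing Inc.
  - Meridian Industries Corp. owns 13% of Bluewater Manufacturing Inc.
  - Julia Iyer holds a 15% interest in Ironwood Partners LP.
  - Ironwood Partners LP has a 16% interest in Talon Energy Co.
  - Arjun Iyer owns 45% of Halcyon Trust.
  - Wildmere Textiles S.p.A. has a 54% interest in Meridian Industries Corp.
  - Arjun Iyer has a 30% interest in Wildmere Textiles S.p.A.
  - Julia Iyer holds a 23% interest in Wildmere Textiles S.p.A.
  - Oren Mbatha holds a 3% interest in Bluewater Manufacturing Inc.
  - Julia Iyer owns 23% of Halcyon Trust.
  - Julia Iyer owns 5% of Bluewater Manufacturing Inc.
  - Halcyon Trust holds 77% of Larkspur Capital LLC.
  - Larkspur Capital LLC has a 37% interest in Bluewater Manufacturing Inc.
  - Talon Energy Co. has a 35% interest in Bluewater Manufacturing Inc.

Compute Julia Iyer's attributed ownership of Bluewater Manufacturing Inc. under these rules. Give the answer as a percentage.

By parent–child attribution (R1), Julia Iyer is treated as also owning Arjun Iyer's interest in Halcyon Trust, giving 23% + 45% = 68%.
By parent–child attribution (R1), Julia Iyer is treated as also owning Arjun Iyer's interest in Wildmere Textiles S.p.A, giving 23% + 30% = 53%.
Chain via Halcyon Trust → Larkspur Capital LLC (R3): 68% × 77% × 37% = 19.3732% of Bluewater Manufacturing Inc.
Chain via Wildmere Textiles S.p.A. → Meridian Industries Corp. (R3): 53% × 54% × 13% = 3.7206% of Bluewater Manufacturing Inc.
Chain via Ironwood Partners LP → Talon Energy Co. (R3): 15% × 16% × 35% = 0.84% of Bluewater Manufacturing Inc.
Direct interest in Bluewater Manufacturing Inc: 5%.
Aggregating (R2): 19.3732% + 3.7206% + 0.84% + 5% = 28.9338%.

28.9338%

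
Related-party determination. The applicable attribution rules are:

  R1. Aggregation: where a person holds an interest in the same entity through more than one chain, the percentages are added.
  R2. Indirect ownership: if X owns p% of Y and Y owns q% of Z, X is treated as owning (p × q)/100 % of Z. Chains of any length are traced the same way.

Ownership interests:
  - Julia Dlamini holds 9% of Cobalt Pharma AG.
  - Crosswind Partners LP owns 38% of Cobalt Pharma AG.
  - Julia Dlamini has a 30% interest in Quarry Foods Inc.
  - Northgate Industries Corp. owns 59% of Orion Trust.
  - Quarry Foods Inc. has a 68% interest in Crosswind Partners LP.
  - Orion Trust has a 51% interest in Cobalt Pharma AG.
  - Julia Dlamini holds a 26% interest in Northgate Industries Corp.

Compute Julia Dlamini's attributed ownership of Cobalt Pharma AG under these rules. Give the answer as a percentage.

24.5754%

Chain via Northgate Industries Corp. → Orion Trust (R2): 26% × 59% × 51% = 7.8234% of Cobalt Pharma AG.
Chain via Quarry Foods Inc. → Crosswind Partners LP (R2): 30% × 68% × 38% = 7.752% of Cobalt Pharma AG.
Direct interest in Cobalt Pharma AG: 9%.
Aggregating (R1): 7.8234% + 7.752% + 9% = 24.5754%.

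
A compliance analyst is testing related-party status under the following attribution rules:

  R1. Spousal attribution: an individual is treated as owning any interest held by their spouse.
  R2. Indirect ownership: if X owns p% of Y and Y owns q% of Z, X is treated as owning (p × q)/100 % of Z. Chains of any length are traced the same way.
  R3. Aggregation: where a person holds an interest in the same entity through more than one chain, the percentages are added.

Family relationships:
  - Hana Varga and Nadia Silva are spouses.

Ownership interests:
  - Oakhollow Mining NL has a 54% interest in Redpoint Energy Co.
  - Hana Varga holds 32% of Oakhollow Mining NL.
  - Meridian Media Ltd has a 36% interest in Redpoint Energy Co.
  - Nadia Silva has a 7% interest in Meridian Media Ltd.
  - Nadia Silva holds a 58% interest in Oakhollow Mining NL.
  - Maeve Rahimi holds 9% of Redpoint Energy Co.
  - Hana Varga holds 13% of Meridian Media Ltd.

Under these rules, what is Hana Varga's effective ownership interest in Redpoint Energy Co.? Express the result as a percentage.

By spousal attribution (R1), Hana Varga is treated as also owning Nadia Silva's interest in Oakhollow Mining NL, giving 32% + 58% = 90%.
By spousal attribution (R1), Hana Varga is treated as also owning Nadia Silva's interest in Meridian Media Ltd, giving 13% + 7% = 20%.
Chain via Oakhollow Mining NL (R2): 90% × 54% = 48.6% of Redpoint Energy Co.
Chain via Meridian Media Ltd (R2): 20% × 36% = 7.2% of Redpoint Energy Co.
Aggregating (R3): 48.6% + 7.2% = 55.8%.

55.8%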